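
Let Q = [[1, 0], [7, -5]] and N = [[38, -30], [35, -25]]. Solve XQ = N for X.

Right-multiplying both sides by Q⁻¹ gives X = NQ⁻¹.
det Q = -5; the adjugate gives Q⁻¹ = [[1, 0], [7/5, -1/5]].
X = NQ⁻¹ = [[38, -30], [35, -25]] · [[1, 0], [7/5, -1/5]] = [[-4, 6], [0, 5]].

X = [[-4, 6], [0, 5]]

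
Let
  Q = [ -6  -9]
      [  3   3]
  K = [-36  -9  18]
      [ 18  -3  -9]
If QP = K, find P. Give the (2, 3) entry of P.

0

Since Q multiplies P on the left, P = Q⁻¹K.
det Q = 9, so Q⁻¹ = [[1/3, 1], [-1/3, -2/3]].
P = Q⁻¹K = [[1/3, 1], [-1/3, -2/3]] · [[-36, -9, 18], [18, -3, -9]] = [[6, -6, -3], [0, 5, 0]].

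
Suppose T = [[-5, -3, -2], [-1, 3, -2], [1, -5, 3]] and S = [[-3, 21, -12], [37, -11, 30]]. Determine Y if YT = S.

Since T sits to the right of Y, Y = ST⁻¹.
det T = -2, so T⁻¹ = [[1/2, -19/2, -6], [-1/2, 13/2, 4], [-1, 14, 9]].
Y = ST⁻¹ = [[-3, 21, -12], [37, -11, 30]] · [[1/2, -19/2, -6], [-1/2, 13/2, 4], [-1, 14, 9]] = [[0, -3, -6], [-6, -3, 4]].

Y = [[0, -3, -6], [-6, -3, 4]]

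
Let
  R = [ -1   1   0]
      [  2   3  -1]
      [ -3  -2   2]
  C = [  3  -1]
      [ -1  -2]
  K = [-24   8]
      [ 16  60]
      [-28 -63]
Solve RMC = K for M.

M = [[5, -5], [-3, -5], [5, 3]]

Left-multiply by R⁻¹ and right-multiply by C⁻¹: M = R⁻¹KC⁻¹.
det R = -5; the adjugate gives R⁻¹ = [[-4/5, 2/5, 1/5], [1/5, 2/5, 1/5], [-1, 1, 1]].
det C = -7; the adjugate gives C⁻¹ = [[2/7, -1/7], [-1/7, -3/7]].
R⁻¹K = [[20, 5], [-4, 13], [12, -11]].
M = (R⁻¹K)C⁻¹ = [[5, -5], [-3, -5], [5, 3]].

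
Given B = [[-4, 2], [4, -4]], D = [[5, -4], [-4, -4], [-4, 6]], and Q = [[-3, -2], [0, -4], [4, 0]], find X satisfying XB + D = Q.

XB = Q − D = [[-8, 2], [4, 0], [8, -6]].
B is on the right of X, so right-multiply by B⁻¹: X = (Q − D)B⁻¹.
det B = 8; the adjugate gives B⁻¹ = [[-1/2, -1/4], [-1/2, -1/2]].
X = (Q − D)B⁻¹ = [[3, 1], [-2, -1], [-1, 1]].

X = [[3, 1], [-2, -1], [-1, 1]]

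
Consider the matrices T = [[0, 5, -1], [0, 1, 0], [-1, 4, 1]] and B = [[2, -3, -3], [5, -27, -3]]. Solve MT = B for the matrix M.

M = [[1, 0, -2], [-2, 3, -5]]

Right-multiplying both sides by T⁻¹ gives M = BT⁻¹.
det T = -1, so T⁻¹ = [[-1, 9, -1], [0, 1, 0], [-1, 5, 0]].
M = BT⁻¹ = [[2, -3, -3], [5, -27, -3]] · [[-1, 9, -1], [0, 1, 0], [-1, 5, 0]] = [[1, 0, -2], [-2, 3, -5]].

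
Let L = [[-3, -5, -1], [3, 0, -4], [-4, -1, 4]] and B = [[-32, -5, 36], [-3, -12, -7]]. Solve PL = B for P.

Since L sits to the right of P, P = BL⁻¹.
det L = -5; the adjugate gives L⁻¹ = [[4/5, -21/5, -4], [-4/5, 16/5, 3], [3/5, -17/5, -3]].
P = BL⁻¹ = [[-32, -5, 36], [-3, -12, -7]] · [[4/5, -21/5, -4], [-4/5, 16/5, 3], [3/5, -17/5, -3]] = [[0, -4, 5], [3, -2, -3]].

P = [[0, -4, 5], [3, -2, -3]]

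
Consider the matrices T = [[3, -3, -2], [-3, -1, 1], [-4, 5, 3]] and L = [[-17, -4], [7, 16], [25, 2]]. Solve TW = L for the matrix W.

T is on the left of W, so left-multiply by T⁻¹: W = T⁻¹L.
T has determinant -1; T⁻¹ = [[8, 1, 5], [-5, -1, -3], [19, 3, 12]].
W = T⁻¹L = [[8, 1, 5], [-5, -1, -3], [19, 3, 12]] · [[-17, -4], [7, 16], [25, 2]] = [[-4, -6], [3, -2], [-2, -4]].

W = [[-4, -6], [3, -2], [-2, -4]]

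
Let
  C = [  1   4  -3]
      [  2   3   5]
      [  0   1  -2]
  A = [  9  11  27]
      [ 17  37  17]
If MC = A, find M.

C is on the right of M, so right-multiply by C⁻¹: M = AC⁻¹.
C has determinant -1; C⁻¹ = [[11, -5, -29], [-4, 2, 11], [-2, 1, 5]].
M = AC⁻¹ = [[9, 11, 27], [17, 37, 17]] · [[11, -5, -29], [-4, 2, 11], [-2, 1, 5]] = [[1, 4, -5], [5, 6, -1]].

M = [[1, 4, -5], [5, 6, -1]]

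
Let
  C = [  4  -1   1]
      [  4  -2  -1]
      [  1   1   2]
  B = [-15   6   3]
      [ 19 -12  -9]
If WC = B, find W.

W = [[3, -6, -3], [-1, 6, -1]]

Right-multiplying both sides by C⁻¹ gives W = BC⁻¹.
det C = 3, so C⁻¹ = [[-1, 1, 1], [-3, 7/3, 8/3], [2, -5/3, -4/3]].
W = BC⁻¹ = [[-15, 6, 3], [19, -12, -9]] · [[-1, 1, 1], [-3, 7/3, 8/3], [2, -5/3, -4/3]] = [[3, -6, -3], [-1, 6, -1]].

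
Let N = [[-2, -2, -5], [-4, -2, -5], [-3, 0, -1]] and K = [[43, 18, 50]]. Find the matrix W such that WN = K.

W = [[-4, -5, -5]]

Right-multiplying both sides by N⁻¹ gives W = KN⁻¹.
det N = 4, so N⁻¹ = [[1/2, -1/2, 0], [11/4, -13/4, 5/2], [-3/2, 3/2, -1]].
W = KN⁻¹ = [[43, 18, 50]] · [[1/2, -1/2, 0], [11/4, -13/4, 5/2], [-3/2, 3/2, -1]] = [[-4, -5, -5]].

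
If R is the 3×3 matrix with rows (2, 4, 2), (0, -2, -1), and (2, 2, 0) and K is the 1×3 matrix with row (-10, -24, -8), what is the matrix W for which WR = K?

Since R sits to the right of W, W = KR⁻¹.
det R = 4, so R⁻¹ = [[1/2, 1, 0], [-1/2, -1, 1/2], [1, 1, -1]].
W = KR⁻¹ = [[-10, -24, -8]] · [[1/2, 1, 0], [-1/2, -1, 1/2], [1, 1, -1]] = [[-1, 6, -4]].

W = [[-1, 6, -4]]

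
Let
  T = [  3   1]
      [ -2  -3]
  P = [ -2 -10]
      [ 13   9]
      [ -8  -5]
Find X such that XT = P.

Since T sits to the right of X, X = PT⁻¹.
det T = -7; the adjugate gives T⁻¹ = [[3/7, 1/7], [-2/7, -3/7]].
X = PT⁻¹ = [[-2, -10], [13, 9], [-8, -5]] · [[3/7, 1/7], [-2/7, -3/7]] = [[2, 4], [3, -2], [-2, 1]].

X = [[2, 4], [3, -2], [-2, 1]]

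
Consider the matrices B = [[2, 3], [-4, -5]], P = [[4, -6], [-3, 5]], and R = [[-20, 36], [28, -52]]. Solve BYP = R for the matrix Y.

Y = [[2, 0], [0, 4]]

Left-multiply by B⁻¹ and right-multiply by P⁻¹: Y = B⁻¹RP⁻¹.
det B = 2, so B⁻¹ = [[-5/2, -3/2], [2, 1]].
det P = 2, so P⁻¹ = [[5/2, 3], [3/2, 2]].
B⁻¹R = [[8, -12], [-12, 20]].
Y = (B⁻¹R)P⁻¹ = [[2, 0], [0, 4]].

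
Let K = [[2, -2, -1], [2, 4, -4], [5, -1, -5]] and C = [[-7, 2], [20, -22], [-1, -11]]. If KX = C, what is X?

Left-multiplying both sides by K⁻¹ gives X = K⁻¹C.
det K = -6; the adjugate gives K⁻¹ = [[4, 3/2, -2], [5/3, 5/6, -1], [11/3, 4/3, -2]].
X = K⁻¹C = [[4, 3/2, -2], [5/3, 5/6, -1], [11/3, 4/3, -2]] · [[-7, 2], [20, -22], [-1, -11]] = [[4, -3], [6, -4], [3, 0]].

X = [[4, -3], [6, -4], [3, 0]]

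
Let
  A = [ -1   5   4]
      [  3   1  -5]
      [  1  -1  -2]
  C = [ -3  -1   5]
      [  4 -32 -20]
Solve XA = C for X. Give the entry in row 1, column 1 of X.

0

Right-multiplying both sides by A⁻¹ gives X = CA⁻¹.
A has determinant -4; A⁻¹ = [[7/4, -3/2, 29/4], [-1/4, 1/2, -7/4], [1, -1, 4]].
X = CA⁻¹ = [[-3, -1, 5], [4, -32, -20]] · [[7/4, -3/2, 29/4], [-1/4, 1/2, -7/4], [1, -1, 4]] = [[0, -1, 0], [-5, -2, 5]].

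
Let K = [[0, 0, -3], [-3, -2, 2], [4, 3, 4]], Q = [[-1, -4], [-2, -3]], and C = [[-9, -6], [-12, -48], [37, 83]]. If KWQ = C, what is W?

W = [[0, -2], [-5, 1], [1, -2]]

W = K⁻¹CQ⁻¹ (apply K⁻¹ on the left and Q⁻¹ on the right).
K has determinant 3; K⁻¹ = [[-14/3, -3, -2], [20/3, 4, 3], [-1/3, 0, 0]].
Q has determinant -5; Q⁻¹ = [[3/5, -4/5], [-2/5, 1/5]].
K⁻¹C = [[4, 6], [3, 17], [3, 2]].
W = (K⁻¹C)Q⁻¹ = [[0, -2], [-5, 1], [1, -2]].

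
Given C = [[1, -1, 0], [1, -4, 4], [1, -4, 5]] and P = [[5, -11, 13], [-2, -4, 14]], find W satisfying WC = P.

Right-multiplying both sides by C⁻¹ gives W = PC⁻¹.
C has determinant -3; C⁻¹ = [[4/3, -5/3, 4/3], [1/3, -5/3, 4/3], [0, -1, 1]].
W = PC⁻¹ = [[5, -11, 13], [-2, -4, 14]] · [[4/3, -5/3, 4/3], [1/3, -5/3, 4/3], [0, -1, 1]] = [[3, -3, 5], [-4, -4, 6]].

W = [[3, -3, 5], [-4, -4, 6]]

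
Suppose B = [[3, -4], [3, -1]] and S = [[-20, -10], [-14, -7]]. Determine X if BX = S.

B is on the left of X, so left-multiply by B⁻¹: X = B⁻¹S.
det B = 9; the adjugate gives B⁻¹ = [[-1/9, 4/9], [-1/3, 1/3]].
X = B⁻¹S = [[-1/9, 4/9], [-1/3, 1/3]] · [[-20, -10], [-14, -7]] = [[-4, -2], [2, 1]].

X = [[-4, -2], [2, 1]]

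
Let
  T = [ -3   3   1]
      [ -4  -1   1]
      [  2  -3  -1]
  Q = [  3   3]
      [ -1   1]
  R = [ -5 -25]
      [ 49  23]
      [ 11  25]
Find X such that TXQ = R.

X = [[-1, 3], [-4, 0], [4, -1]]

Left-multiply by T⁻¹ and right-multiply by Q⁻¹: X = T⁻¹RQ⁻¹.
det T = -4; the adjugate gives T⁻¹ = [[-1, 0, -1], [1/2, -1/4, 1/4], [-7/2, 3/4, -15/4]].
Q has determinant 6; Q⁻¹ = [[1/6, -1/2], [1/6, 1/2]].
T⁻¹R = [[-6, 0], [-12, -12], [13, 11]].
X = (T⁻¹R)Q⁻¹ = [[-1, 3], [-4, 0], [4, -1]].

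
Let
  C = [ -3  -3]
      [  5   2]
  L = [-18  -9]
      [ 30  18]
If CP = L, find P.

Left-multiplying both sides by C⁻¹ gives P = C⁻¹L.
det C = 9, so C⁻¹ = [[2/9, 1/3], [-5/9, -1/3]].
P = C⁻¹L = [[2/9, 1/3], [-5/9, -1/3]] · [[-18, -9], [30, 18]] = [[6, 4], [0, -1]].

P = [[6, 4], [0, -1]]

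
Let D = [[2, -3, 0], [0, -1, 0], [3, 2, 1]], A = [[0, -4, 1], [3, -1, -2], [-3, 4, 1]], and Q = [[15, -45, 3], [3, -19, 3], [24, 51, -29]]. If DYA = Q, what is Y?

Left-multiply by D⁻¹ and right-multiply by A⁻¹: Y = D⁻¹QA⁻¹.
D has determinant -2; D⁻¹ = [[1/2, -3/2, 0], [0, -1, 0], [-3/2, 13/2, 1]].
A has determinant -3; A⁻¹ = [[-7/3, -8/3, -3], [-1, -1, -1], [-3, -4, -4]].
D⁻¹Q = [[3, 6, -3], [-3, 19, -3], [21, -5, -14]].
Y = (D⁻¹Q)A⁻¹ = [[-4, -2, -3], [-3, 1, 2], [-2, 5, -2]].

Y = [[-4, -2, -3], [-3, 1, 2], [-2, 5, -2]]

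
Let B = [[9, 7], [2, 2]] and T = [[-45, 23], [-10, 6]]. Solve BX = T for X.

B is on the left of X, so left-multiply by B⁻¹: X = B⁻¹T.
det B = 4; the adjugate gives B⁻¹ = [[1/2, -7/4], [-1/2, 9/4]].
X = B⁻¹T = [[1/2, -7/4], [-1/2, 9/4]] · [[-45, 23], [-10, 6]] = [[-5, 1], [0, 2]].

X = [[-5, 1], [0, 2]]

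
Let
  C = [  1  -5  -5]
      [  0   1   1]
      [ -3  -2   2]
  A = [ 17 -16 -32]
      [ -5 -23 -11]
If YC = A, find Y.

Right-multiplying both sides by C⁻¹ gives Y = AC⁻¹.
det C = 4; the adjugate gives C⁻¹ = [[1, 5, 0], [-3/4, -13/4, -1/4], [3/4, 17/4, 1/4]].
Y = AC⁻¹ = [[17, -16, -32], [-5, -23, -11]] · [[1, 5, 0], [-3/4, -13/4, -1/4], [3/4, 17/4, 1/4]] = [[5, 1, -4], [4, 3, 3]].

Y = [[5, 1, -4], [4, 3, 3]]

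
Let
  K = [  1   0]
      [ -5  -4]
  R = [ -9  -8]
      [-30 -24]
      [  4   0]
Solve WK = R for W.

W = [[1, 2], [0, 6], [4, 0]]

Right-multiplying both sides by K⁻¹ gives W = RK⁻¹.
K has determinant -4; K⁻¹ = [[1, 0], [-5/4, -1/4]].
W = RK⁻¹ = [[-9, -8], [-30, -24], [4, 0]] · [[1, 0], [-5/4, -1/4]] = [[1, 2], [0, 6], [4, 0]].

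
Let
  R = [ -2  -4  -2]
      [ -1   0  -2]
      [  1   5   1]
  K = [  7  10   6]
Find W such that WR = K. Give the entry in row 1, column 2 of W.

1

R is on the right of W, so right-multiply by R⁻¹: W = KR⁻¹.
det R = -6, so R⁻¹ = [[-5/3, 1, -4/3], [1/6, 0, 1/3], [5/6, -1, 2/3]].
W = KR⁻¹ = [[7, 10, 6]] · [[-5/3, 1, -4/3], [1/6, 0, 1/3], [5/6, -1, 2/3]] = [[-5, 1, -2]].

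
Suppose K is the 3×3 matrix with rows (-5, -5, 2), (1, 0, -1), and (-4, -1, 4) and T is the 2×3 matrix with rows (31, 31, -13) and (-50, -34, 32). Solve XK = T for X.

X = [[-6, -3, -1], [6, -4, 4]]

Since K sits to the right of X, X = TK⁻¹.
det K = 3; the adjugate gives K⁻¹ = [[-1/3, 6, 5/3], [0, -4, -1], [-1/3, 5, 5/3]].
X = TK⁻¹ = [[31, 31, -13], [-50, -34, 32]] · [[-1/3, 6, 5/3], [0, -4, -1], [-1/3, 5, 5/3]] = [[-6, -3, -1], [6, -4, 4]].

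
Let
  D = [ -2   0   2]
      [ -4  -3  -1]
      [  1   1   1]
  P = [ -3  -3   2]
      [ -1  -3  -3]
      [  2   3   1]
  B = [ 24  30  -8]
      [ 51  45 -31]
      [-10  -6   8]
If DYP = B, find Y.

Y = [[0, -1, -2], [3, -3, -5], [-5, -4, -5]]

Isolating Y: multiply by D⁻¹ from the left and P⁻¹ from the right, so Y = D⁻¹BP⁻¹.
det D = 2; the adjugate gives D⁻¹ = [[-1, 1, 3], [3/2, -2, -5], [-1/2, 1, 3]].
det P = 3; the adjugate gives P⁻¹ = [[2, 3, 5], [-5/3, -7/3, -11/3], [1, 1, 2]].
D⁻¹B = [[-3, -3, 1], [-16, -15, 10], [9, 12, -3]].
Y = (D⁻¹B)P⁻¹ = [[0, -1, -2], [3, -3, -5], [-5, -4, -5]].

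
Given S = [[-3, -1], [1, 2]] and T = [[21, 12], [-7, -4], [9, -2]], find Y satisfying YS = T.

S is on the right of Y, so right-multiply by S⁻¹: Y = TS⁻¹.
S has determinant -5; S⁻¹ = [[-2/5, -1/5], [1/5, 3/5]].
Y = TS⁻¹ = [[21, 12], [-7, -4], [9, -2]] · [[-2/5, -1/5], [1/5, 3/5]] = [[-6, 3], [2, -1], [-4, -3]].

Y = [[-6, 3], [2, -1], [-4, -3]]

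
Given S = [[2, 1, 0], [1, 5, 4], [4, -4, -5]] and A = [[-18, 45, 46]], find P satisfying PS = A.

S is on the right of P, so right-multiply by S⁻¹: P = AS⁻¹.
S has determinant 3; S⁻¹ = [[-3, 5/3, 4/3], [7, -10/3, -8/3], [-8, 4, 3]].
P = AS⁻¹ = [[-18, 45, 46]] · [[-3, 5/3, 4/3], [7, -10/3, -8/3], [-8, 4, 3]] = [[1, 4, -6]].

P = [[1, 4, -6]]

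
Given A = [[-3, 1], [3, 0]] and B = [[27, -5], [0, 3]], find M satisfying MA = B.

M = [[-5, 4], [3, 3]]

A is on the right of M, so right-multiply by A⁻¹: M = BA⁻¹.
A has determinant -3; A⁻¹ = [[0, 1/3], [1, 1]].
M = BA⁻¹ = [[27, -5], [0, 3]] · [[0, 1/3], [1, 1]] = [[-5, 4], [3, 3]].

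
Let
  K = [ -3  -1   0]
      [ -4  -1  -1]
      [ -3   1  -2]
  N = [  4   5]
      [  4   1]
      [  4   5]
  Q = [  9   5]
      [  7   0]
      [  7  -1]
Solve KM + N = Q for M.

KM = Q − N = [[5, 0], [3, -1], [3, -6]].
K is on the left of M, so left-multiply by K⁻¹: M = K⁻¹(Q − N).
K has determinant -4; K⁻¹ = [[-3/4, 1/2, -1/4], [5/4, -3/2, 3/4], [7/4, -3/2, 1/4]].
M = K⁻¹(Q − N) = [[-3, 1], [4, -3], [5, 0]].

M = [[-3, 1], [4, -3], [5, 0]]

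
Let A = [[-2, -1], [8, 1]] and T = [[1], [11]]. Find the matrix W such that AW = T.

W = [[2], [-5]]

Since A multiplies W on the left, W = A⁻¹T.
det A = 6; the adjugate gives A⁻¹ = [[1/6, 1/6], [-4/3, -1/3]].
W = A⁻¹T = [[1/6, 1/6], [-4/3, -1/3]] · [[1], [11]] = [[2], [-5]].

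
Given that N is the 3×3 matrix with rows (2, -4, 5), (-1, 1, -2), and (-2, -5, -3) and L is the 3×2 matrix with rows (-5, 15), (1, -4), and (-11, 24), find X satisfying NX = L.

X = [[-1, 5], [2, -5], [1, -3]]

Since N multiplies X on the left, X = N⁻¹L.
det N = 5; the adjugate gives N⁻¹ = [[-13/5, -37/5, 3/5], [1/5, 4/5, -1/5], [7/5, 18/5, -2/5]].
X = N⁻¹L = [[-13/5, -37/5, 3/5], [1/5, 4/5, -1/5], [7/5, 18/5, -2/5]] · [[-5, 15], [1, -4], [-11, 24]] = [[-1, 5], [2, -5], [1, -3]].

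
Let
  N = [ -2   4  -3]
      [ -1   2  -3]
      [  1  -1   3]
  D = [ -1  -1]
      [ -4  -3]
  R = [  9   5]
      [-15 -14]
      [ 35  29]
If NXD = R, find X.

Isolating X: multiply by N⁻¹ from the left and D⁻¹ from the right, so X = N⁻¹RD⁻¹.
N has determinant -3; N⁻¹ = [[-1, 3, 2], [0, 1, 1], [1/3, -2/3, 0]].
D has determinant -1; D⁻¹ = [[3, -1], [-4, 1]].
N⁻¹R = [[16, 11], [20, 15], [13, 11]].
X = (N⁻¹R)D⁻¹ = [[4, -5], [0, -5], [-5, -2]].

X = [[4, -5], [0, -5], [-5, -2]]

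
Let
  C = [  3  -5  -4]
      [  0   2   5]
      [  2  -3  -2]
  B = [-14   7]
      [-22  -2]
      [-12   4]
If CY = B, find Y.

C is on the left of Y, so left-multiply by C⁻¹: Y = C⁻¹B.
det C = -1; the adjugate gives C⁻¹ = [[-11, -2, 17], [-10, -2, 15], [4, 1, -6]].
Y = C⁻¹B = [[-11, -2, 17], [-10, -2, 15], [4, 1, -6]] · [[-14, 7], [-22, -2], [-12, 4]] = [[-6, -5], [4, -6], [-6, 2]].

Y = [[-6, -5], [4, -6], [-6, 2]]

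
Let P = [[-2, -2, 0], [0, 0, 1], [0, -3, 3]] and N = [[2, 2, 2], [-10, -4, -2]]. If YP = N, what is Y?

Y = [[-1, 2, 0], [5, 4, -2]]

P is on the right of Y, so right-multiply by P⁻¹: Y = NP⁻¹.
P has determinant -6; P⁻¹ = [[-1/2, -1, 1/3], [0, 1, -1/3], [0, 1, 0]].
Y = NP⁻¹ = [[2, 2, 2], [-10, -4, -2]] · [[-1/2, -1, 1/3], [0, 1, -1/3], [0, 1, 0]] = [[-1, 2, 0], [5, 4, -2]].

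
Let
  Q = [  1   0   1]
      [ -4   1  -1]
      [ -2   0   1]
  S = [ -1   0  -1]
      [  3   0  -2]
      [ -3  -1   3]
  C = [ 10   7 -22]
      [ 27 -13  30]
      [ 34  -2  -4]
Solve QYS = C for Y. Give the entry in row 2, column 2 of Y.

Y = Q⁻¹CS⁻¹ (apply Q⁻¹ on the left and S⁻¹ on the right).
Q has determinant 3; Q⁻¹ = [[1/3, 0, -1/3], [2, 1, -1], [2/3, 0, 1/3]].
det S = 5; the adjugate gives S⁻¹ = [[-2/5, 1/5, 0], [-3/5, -6/5, -1], [-3/5, -1/5, 0]].
Q⁻¹C = [[-8, 3, -6], [13, 3, -10], [18, 4, -16]].
Y = (Q⁻¹C)S⁻¹ = [[5, -4, -3], [-1, 1, -3], [0, 2, -4]].

1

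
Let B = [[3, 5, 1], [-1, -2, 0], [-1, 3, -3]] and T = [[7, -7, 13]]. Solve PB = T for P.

Right-multiplying both sides by B⁻¹ gives P = TB⁻¹.
det B = -2; the adjugate gives B⁻¹ = [[-3, -9, -1], [3/2, 4, 1/2], [5/2, 7, 1/2]].
P = TB⁻¹ = [[7, -7, 13]] · [[-3, -9, -1], [3/2, 4, 1/2], [5/2, 7, 1/2]] = [[1, 0, -4]].

P = [[1, 0, -4]]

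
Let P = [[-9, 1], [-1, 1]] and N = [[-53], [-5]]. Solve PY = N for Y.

Left-multiplying both sides by P⁻¹ gives Y = P⁻¹N.
det P = -8; the adjugate gives P⁻¹ = [[-1/8, 1/8], [-1/8, 9/8]].
Y = P⁻¹N = [[-1/8, 1/8], [-1/8, 9/8]] · [[-53], [-5]] = [[6], [1]].

Y = [[6], [1]]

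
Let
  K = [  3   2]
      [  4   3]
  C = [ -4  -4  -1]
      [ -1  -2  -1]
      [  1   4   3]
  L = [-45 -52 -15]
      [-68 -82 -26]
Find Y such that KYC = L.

Y = [[0, 2, 3], [4, 5, -3]]

Isolating Y: multiply by K⁻¹ from the left and C⁻¹ from the right, so Y = K⁻¹LC⁻¹.
K has determinant 1; K⁻¹ = [[3, -2], [-4, 3]].
C has determinant 2; C⁻¹ = [[-1, 4, 1], [1, -11/2, -3/2], [-1, 6, 2]].
K⁻¹L = [[1, 8, 7], [-24, -38, -18]].
Y = (K⁻¹L)C⁻¹ = [[0, 2, 3], [4, 5, -3]].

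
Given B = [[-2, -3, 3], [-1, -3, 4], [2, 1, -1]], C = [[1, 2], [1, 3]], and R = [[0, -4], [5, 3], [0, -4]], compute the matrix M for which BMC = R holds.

Left-multiply by B⁻¹ and right-multiply by C⁻¹: M = B⁻¹RC⁻¹.
det B = -4, so B⁻¹ = [[1/4, 0, 3/4], [-7/4, 1, -5/4], [-5/4, 1, -3/4]].
C has determinant 1; C⁻¹ = [[3, -2], [-1, 1]].
B⁻¹R = [[0, -4], [5, 15], [5, 11]].
M = (B⁻¹R)C⁻¹ = [[4, -4], [0, 5], [4, 1]].

M = [[4, -4], [0, 5], [4, 1]]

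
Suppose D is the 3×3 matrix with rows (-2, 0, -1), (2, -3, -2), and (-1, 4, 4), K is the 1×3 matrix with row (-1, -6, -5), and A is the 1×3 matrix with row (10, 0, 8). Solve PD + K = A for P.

P = [[-5, 2, 3]]

PD = A − K = [[11, 6, 13]].
D is on the right of P, so right-multiply by D⁻¹: P = (A − K)D⁻¹.
det D = 3, so D⁻¹ = [[-4/3, -4/3, -1], [-2, -3, -2], [5/3, 8/3, 2]].
P = (A − K)D⁻¹ = [[-5, 2, 3]].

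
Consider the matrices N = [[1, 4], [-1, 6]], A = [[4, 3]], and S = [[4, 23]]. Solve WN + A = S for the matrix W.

WN = S − A = [[0, 20]].
Right-multiplying both sides by N⁻¹ gives W = (S − A)N⁻¹.
N has determinant 10; N⁻¹ = [[3/5, -2/5], [1/10, 1/10]].
W = (S − A)N⁻¹ = [[2, 2]].

W = [[2, 2]]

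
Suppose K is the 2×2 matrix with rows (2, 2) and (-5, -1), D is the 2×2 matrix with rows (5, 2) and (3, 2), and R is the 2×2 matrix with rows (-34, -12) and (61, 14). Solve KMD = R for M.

M = [[-4, 3], [0, -2]]

M = K⁻¹RD⁻¹ (apply K⁻¹ on the left and D⁻¹ on the right).
det K = 8, so K⁻¹ = [[-1/8, -1/4], [5/8, 1/4]].
det D = 4, so D⁻¹ = [[1/2, -1/2], [-3/4, 5/4]].
K⁻¹R = [[-11, -2], [-6, -4]].
M = (K⁻¹R)D⁻¹ = [[-4, 3], [0, -2]].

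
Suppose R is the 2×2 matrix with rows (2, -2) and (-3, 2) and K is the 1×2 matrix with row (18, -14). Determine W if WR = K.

W = [[3, -4]]

Since R sits to the right of W, W = KR⁻¹.
R has determinant -2; R⁻¹ = [[-1, -1], [-3/2, -1]].
W = KR⁻¹ = [[18, -14]] · [[-1, -1], [-3/2, -1]] = [[3, -4]].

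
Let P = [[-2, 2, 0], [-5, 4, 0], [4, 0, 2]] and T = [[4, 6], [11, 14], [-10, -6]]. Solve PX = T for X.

X = [[-3, -2], [-1, 1], [1, 1]]

Since P multiplies X on the left, X = P⁻¹T.
det P = 4, so P⁻¹ = [[2, -1, 0], [5/2, -1, 0], [-4, 2, 1/2]].
X = P⁻¹T = [[2, -1, 0], [5/2, -1, 0], [-4, 2, 1/2]] · [[4, 6], [11, 14], [-10, -6]] = [[-3, -2], [-1, 1], [1, 1]].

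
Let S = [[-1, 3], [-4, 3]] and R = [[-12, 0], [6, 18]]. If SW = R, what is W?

Since S multiplies W on the left, W = S⁻¹R.
S has determinant 9; S⁻¹ = [[1/3, -1/3], [4/9, -1/9]].
W = S⁻¹R = [[1/3, -1/3], [4/9, -1/9]] · [[-12, 0], [6, 18]] = [[-6, -6], [-6, -2]].

W = [[-6, -6], [-6, -2]]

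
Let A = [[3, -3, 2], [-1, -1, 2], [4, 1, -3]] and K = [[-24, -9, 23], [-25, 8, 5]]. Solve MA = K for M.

M = [[0, 4, -5], [-5, 6, -1]]

A is on the right of M, so right-multiply by A⁻¹: M = KA⁻¹.
det A = -6, so A⁻¹ = [[-1/6, 7/6, 2/3], [-5/6, 17/6, 4/3], [-1/2, 5/2, 1]].
M = KA⁻¹ = [[-24, -9, 23], [-25, 8, 5]] · [[-1/6, 7/6, 2/3], [-5/6, 17/6, 4/3], [-1/2, 5/2, 1]] = [[0, 4, -5], [-5, 6, -1]].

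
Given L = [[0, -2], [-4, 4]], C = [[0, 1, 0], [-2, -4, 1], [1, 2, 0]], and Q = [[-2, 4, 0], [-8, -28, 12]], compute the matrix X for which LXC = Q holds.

X = L⁻¹QC⁻¹ (apply L⁻¹ on the left and C⁻¹ on the right).
L has determinant -8; L⁻¹ = [[-1/2, -1/4], [-1/2, 0]].
det C = 1, so C⁻¹ = [[-2, 0, 1], [1, 0, 0], [0, 1, 2]].
L⁻¹Q = [[3, 5, -3], [1, -2, 0]].
X = (L⁻¹Q)C⁻¹ = [[-1, -3, -3], [-4, 0, 1]].

X = [[-1, -3, -3], [-4, 0, 1]]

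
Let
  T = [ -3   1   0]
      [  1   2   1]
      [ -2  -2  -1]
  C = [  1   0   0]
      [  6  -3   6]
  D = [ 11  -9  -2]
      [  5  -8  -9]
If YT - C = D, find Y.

Y = [[-5, -1, 1], [-5, -2, 1]]

YT = D + C = [[12, -9, -2], [11, -11, -3]].
Right-multiplying both sides by T⁻¹ gives Y = (D + C)T⁻¹.
det T = -1; the adjugate gives T⁻¹ = [[0, -1, -1], [1, -3, -3], [-2, 8, 7]].
Y = (D + C)T⁻¹ = [[-5, -1, 1], [-5, -2, 1]].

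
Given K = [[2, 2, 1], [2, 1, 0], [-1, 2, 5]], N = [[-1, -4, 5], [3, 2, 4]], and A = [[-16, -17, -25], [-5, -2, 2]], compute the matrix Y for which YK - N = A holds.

Y = [[-5, -5, -3], [-4, 4, 2]]

YK = A + N = [[-17, -21, -20], [-2, 0, 6]].
Since K sits to the right of Y, Y = (A + N)K⁻¹.
K has determinant -5; K⁻¹ = [[-1, 8/5, 1/5], [2, -11/5, -2/5], [-1, 6/5, 2/5]].
Y = (A + N)K⁻¹ = [[-5, -5, -3], [-4, 4, 2]].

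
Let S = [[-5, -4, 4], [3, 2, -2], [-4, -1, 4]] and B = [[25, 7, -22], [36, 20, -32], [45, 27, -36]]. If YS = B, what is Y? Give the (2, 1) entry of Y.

-4

Right-multiplying both sides by S⁻¹ gives Y = BS⁻¹.
S has determinant 6; S⁻¹ = [[1, 2, 0], [-2/3, -2/3, 1/3], [5/6, 11/6, 1/3]].
Y = BS⁻¹ = [[25, 7, -22], [36, 20, -32], [45, 27, -36]] · [[1, 2, 0], [-2/3, -2/3, 1/3], [5/6, 11/6, 1/3]] = [[2, 5, -5], [-4, 0, -4], [-3, 6, -3]].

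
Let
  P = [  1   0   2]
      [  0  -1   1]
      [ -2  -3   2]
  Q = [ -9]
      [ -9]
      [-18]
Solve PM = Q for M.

Since P multiplies M on the left, M = P⁻¹Q.
det P = -3; the adjugate gives P⁻¹ = [[-1/3, 2, -2/3], [2/3, -2, 1/3], [2/3, -1, 1/3]].
M = P⁻¹Q = [[-1/3, 2, -2/3], [2/3, -2, 1/3], [2/3, -1, 1/3]] · [[-9], [-9], [-18]] = [[-3], [6], [-3]].

M = [[-3], [6], [-3]]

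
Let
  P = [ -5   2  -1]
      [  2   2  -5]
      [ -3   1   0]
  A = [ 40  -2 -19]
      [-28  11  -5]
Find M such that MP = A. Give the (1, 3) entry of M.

0

P is on the right of M, so right-multiply by P⁻¹: M = AP⁻¹.
det P = -3, so P⁻¹ = [[-5/3, 1/3, 8/3], [-5, 1, 9], [-8/3, 1/3, 14/3]].
M = AP⁻¹ = [[40, -2, -19], [-28, 11, -5]] · [[-5/3, 1/3, 8/3], [-5, 1, 9], [-8/3, 1/3, 14/3]] = [[-6, 5, 0], [5, 0, 1]].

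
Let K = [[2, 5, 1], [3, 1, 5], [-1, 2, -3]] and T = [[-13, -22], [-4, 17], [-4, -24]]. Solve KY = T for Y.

K is on the left of Y, so left-multiply by K⁻¹: Y = K⁻¹T.
K has determinant 1; K⁻¹ = [[-13, 17, 24], [4, -5, -7], [7, -9, -13]].
Y = K⁻¹T = [[-13, 17, 24], [4, -5, -7], [7, -9, -13]] · [[-13, -22], [-4, 17], [-4, -24]] = [[5, -1], [-4, -5], [-3, 5]].

Y = [[5, -1], [-4, -5], [-3, 5]]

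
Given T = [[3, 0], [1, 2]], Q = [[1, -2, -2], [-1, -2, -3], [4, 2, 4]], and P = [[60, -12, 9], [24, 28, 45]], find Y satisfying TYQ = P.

Y = [[5, 1, 4], [-3, -5, 0]]

Left-multiply by T⁻¹ and right-multiply by Q⁻¹: Y = T⁻¹PQ⁻¹.
T has determinant 6; T⁻¹ = [[1/3, 0], [-1/6, 1/2]].
Q has determinant 2; Q⁻¹ = [[-1, 2, 1], [-4, 6, 5/2], [3, -5, -2]].
T⁻¹P = [[20, -4, 3], [2, 16, 21]].
Y = (T⁻¹P)Q⁻¹ = [[5, 1, 4], [-3, -5, 0]].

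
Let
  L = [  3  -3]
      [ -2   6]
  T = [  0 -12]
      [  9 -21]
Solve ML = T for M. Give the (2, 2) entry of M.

-3

Since L sits to the right of M, M = TL⁻¹.
L has determinant 12; L⁻¹ = [[1/2, 1/4], [1/6, 1/4]].
M = TL⁻¹ = [[0, -12], [9, -21]] · [[1/2, 1/4], [1/6, 1/4]] = [[-2, -3], [1, -3]].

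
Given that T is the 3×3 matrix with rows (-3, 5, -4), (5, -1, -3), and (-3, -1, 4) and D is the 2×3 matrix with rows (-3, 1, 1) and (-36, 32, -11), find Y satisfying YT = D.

Y = [[-1, -3, -3], [6, -3, 1]]

Since T sits to the right of Y, Y = DT⁻¹.
T has determinant -2; T⁻¹ = [[7/2, 8, 19/2], [11/2, 12, 29/2], [4, 9, 11]].
Y = DT⁻¹ = [[-3, 1, 1], [-36, 32, -11]] · [[7/2, 8, 19/2], [11/2, 12, 29/2], [4, 9, 11]] = [[-1, -3, -3], [6, -3, 1]].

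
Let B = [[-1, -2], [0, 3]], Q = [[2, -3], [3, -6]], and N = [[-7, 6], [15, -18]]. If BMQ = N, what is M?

M = [[0, -1], [4, -1]]

Isolating M: multiply by B⁻¹ from the left and Q⁻¹ from the right, so M = B⁻¹NQ⁻¹.
det B = -3; the adjugate gives B⁻¹ = [[-1, -2/3], [0, 1/3]].
det Q = -3, so Q⁻¹ = [[2, -1], [1, -2/3]].
B⁻¹N = [[-3, 6], [5, -6]].
M = (B⁻¹N)Q⁻¹ = [[0, -1], [4, -1]].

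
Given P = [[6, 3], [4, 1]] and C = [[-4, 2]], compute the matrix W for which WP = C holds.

P is on the right of W, so right-multiply by P⁻¹: W = CP⁻¹.
P has determinant -6; P⁻¹ = [[-1/6, 1/2], [2/3, -1]].
W = CP⁻¹ = [[-4, 2]] · [[-1/6, 1/2], [2/3, -1]] = [[2, -4]].

W = [[2, -4]]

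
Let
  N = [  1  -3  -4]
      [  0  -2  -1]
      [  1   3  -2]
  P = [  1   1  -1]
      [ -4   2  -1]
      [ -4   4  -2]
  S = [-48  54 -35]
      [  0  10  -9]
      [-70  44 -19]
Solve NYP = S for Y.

Y = [[-1, 1, -3], [-3, 0, 2], [-2, -3, -3]]

Left-multiply by N⁻¹ and right-multiply by P⁻¹: Y = N⁻¹SP⁻¹.
det N = 2; the adjugate gives N⁻¹ = [[7/2, -9, -5/2], [-1/2, 1, 1/2], [1, -3, -1]].
P has determinant 4; P⁻¹ = [[0, -1/2, 1/4], [-1, -3/2, 5/4], [-2, -2, 3/2]].
N⁻¹S = [[7, -11, 6], [-11, 5, -1], [22, -20, 11]].
Y = (N⁻¹S)P⁻¹ = [[-1, 1, -3], [-3, 0, 2], [-2, -3, -3]].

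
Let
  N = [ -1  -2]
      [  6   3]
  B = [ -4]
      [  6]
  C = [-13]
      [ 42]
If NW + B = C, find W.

NW = C − B = [[-9], [36]].
Since N multiplies W on the left, W = N⁻¹(C − B).
N has determinant 9; N⁻¹ = [[1/3, 2/9], [-2/3, -1/9]].
W = N⁻¹(C − B) = [[5], [2]].

W = [[5], [2]]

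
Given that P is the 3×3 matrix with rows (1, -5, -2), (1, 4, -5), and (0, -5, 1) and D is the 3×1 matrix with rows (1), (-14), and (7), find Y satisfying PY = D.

P is on the left of Y, so left-multiply by P⁻¹: Y = P⁻¹D.
det P = -6, so P⁻¹ = [[7/2, -5/2, -11/2], [1/6, -1/6, -1/2], [5/6, -5/6, -3/2]].
Y = P⁻¹D = [[7/2, -5/2, -11/2], [1/6, -1/6, -1/2], [5/6, -5/6, -3/2]] · [[1], [-14], [7]] = [[0], [-1], [2]].

Y = [[0], [-1], [2]]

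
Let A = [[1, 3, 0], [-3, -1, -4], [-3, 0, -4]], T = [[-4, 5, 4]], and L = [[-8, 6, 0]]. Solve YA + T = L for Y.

YA = L − T = [[-4, 1, -4]].
Right-multiplying both sides by A⁻¹ gives Y = (L − T)A⁻¹.
det A = 4, so A⁻¹ = [[1, 3, -3], [0, -1, 1], [-3/4, -9/4, 2]].
Y = (L − T)A⁻¹ = [[-1, -4, 5]].

Y = [[-1, -4, 5]]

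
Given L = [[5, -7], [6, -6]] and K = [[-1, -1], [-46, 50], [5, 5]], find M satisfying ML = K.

M = [[1, -1], [-2, -6], [-5, 5]]

Right-multiplying both sides by L⁻¹ gives M = KL⁻¹.
det L = 12; the adjugate gives L⁻¹ = [[-1/2, 7/12], [-1/2, 5/12]].
M = KL⁻¹ = [[-1, -1], [-46, 50], [5, 5]] · [[-1/2, 7/12], [-1/2, 5/12]] = [[1, -1], [-2, -6], [-5, 5]].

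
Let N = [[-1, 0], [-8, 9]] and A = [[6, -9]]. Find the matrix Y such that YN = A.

Y = [[2, -1]]

N is on the right of Y, so right-multiply by N⁻¹: Y = AN⁻¹.
det N = -9; the adjugate gives N⁻¹ = [[-1, 0], [-8/9, 1/9]].
Y = AN⁻¹ = [[6, -9]] · [[-1, 0], [-8/9, 1/9]] = [[2, -1]].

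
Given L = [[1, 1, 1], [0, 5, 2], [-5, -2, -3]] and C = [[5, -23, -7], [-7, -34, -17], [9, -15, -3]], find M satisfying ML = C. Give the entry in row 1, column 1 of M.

0

Since L sits to the right of M, M = CL⁻¹.
L has determinant 4; L⁻¹ = [[-11/4, 1/4, -3/4], [-5/2, 1/2, -1/2], [25/4, -3/4, 5/4]].
M = CL⁻¹ = [[5, -23, -7], [-7, -34, -17], [9, -15, -3]] · [[-11/4, 1/4, -3/4], [-5/2, 1/2, -1/2], [25/4, -3/4, 5/4]] = [[0, -5, -1], [-2, -6, 1], [-6, -3, -3]].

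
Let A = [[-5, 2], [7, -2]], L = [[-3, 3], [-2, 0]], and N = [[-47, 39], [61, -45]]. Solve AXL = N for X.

Isolating X: multiply by A⁻¹ from the left and L⁻¹ from the right, so X = A⁻¹NL⁻¹.
det A = -4; the adjugate gives A⁻¹ = [[1/2, 1/2], [7/4, 5/4]].
det L = 6, so L⁻¹ = [[0, -1/2], [1/3, -1/2]].
A⁻¹N = [[7, -3], [-6, 12]].
X = (A⁻¹N)L⁻¹ = [[-1, -2], [4, -3]].

X = [[-1, -2], [4, -3]]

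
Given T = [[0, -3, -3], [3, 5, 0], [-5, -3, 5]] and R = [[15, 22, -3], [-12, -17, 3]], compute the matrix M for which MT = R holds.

Right-multiplying both sides by T⁻¹ gives M = RT⁻¹.
det T = -3; the adjugate gives T⁻¹ = [[-25/3, -8, -5], [5, 5, 3], [-16/3, -5, -3]].
M = RT⁻¹ = [[15, 22, -3], [-12, -17, 3]] · [[-25/3, -8, -5], [5, 5, 3], [-16/3, -5, -3]] = [[1, 5, 0], [-1, -4, 0]].

M = [[1, 5, 0], [-1, -4, 0]]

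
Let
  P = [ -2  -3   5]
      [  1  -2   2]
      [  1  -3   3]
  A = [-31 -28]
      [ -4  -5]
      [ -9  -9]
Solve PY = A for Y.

Y = [[6, 3], [3, -1], [-2, -5]]

P is on the left of Y, so left-multiply by P⁻¹: Y = P⁻¹A.
P has determinant -2; P⁻¹ = [[0, 3, -2], [1/2, 11/2, -9/2], [1/2, 9/2, -7/2]].
Y = P⁻¹A = [[0, 3, -2], [1/2, 11/2, -9/2], [1/2, 9/2, -7/2]] · [[-31, -28], [-4, -5], [-9, -9]] = [[6, 3], [3, -1], [-2, -5]].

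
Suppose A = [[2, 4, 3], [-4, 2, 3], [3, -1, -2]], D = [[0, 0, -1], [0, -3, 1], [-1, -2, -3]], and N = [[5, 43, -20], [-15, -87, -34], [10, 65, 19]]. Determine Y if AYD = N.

Isolating Y: multiply by A⁻¹ from the left and D⁻¹ from the right, so Y = A⁻¹ND⁻¹.
A has determinant -4; A⁻¹ = [[1/4, -5/4, -3/2], [-1/4, 13/4, 9/2], [1/2, -7/2, -5]].
det D = 3, so D⁻¹ = [[11/3, 2/3, -1], [-1/3, -1/3, 0], [-1, 0, 0]].
A⁻¹N = [[5, 22, 9], [-5, -1, -20], [5, 1, 14]].
Y = (A⁻¹N)D⁻¹ = [[2, -4, -5], [2, -3, 5], [4, 3, -5]].

Y = [[2, -4, -5], [2, -3, 5], [4, 3, -5]]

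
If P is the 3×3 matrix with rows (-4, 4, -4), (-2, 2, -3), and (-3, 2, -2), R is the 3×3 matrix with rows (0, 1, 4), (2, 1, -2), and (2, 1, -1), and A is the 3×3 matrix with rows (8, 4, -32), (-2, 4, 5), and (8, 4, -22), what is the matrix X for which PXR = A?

Left-multiply by P⁻¹ and right-multiply by R⁻¹: X = P⁻¹AR⁻¹.
P has determinant 4; P⁻¹ = [[1/2, 0, -1], [5/4, -1, -1], [1/2, -1, 0]].
det R = -2; the adjugate gives R⁻¹ = [[-1/2, -5/2, 3], [1, 4, -4], [0, -1, 1]].
P⁻¹A = [[-4, -2, 6], [4, -3, -23], [6, -2, -21]].
X = (P⁻¹A)R⁻¹ = [[0, -4, 2], [-5, 1, 1], [-5, -2, 5]].

X = [[0, -4, 2], [-5, 1, 1], [-5, -2, 5]]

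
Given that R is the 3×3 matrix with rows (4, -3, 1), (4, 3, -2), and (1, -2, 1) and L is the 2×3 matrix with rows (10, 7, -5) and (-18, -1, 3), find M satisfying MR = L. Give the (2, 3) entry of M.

Since R sits to the right of M, M = LR⁻¹.
det R = 3, so R⁻¹ = [[-1/3, 1/3, 1], [-2, 1, 4], [-11/3, 5/3, 8]].
M = LR⁻¹ = [[10, 7, -5], [-18, -1, 3]] · [[-1/3, 1/3, 1], [-2, 1, 4], [-11/3, 5/3, 8]] = [[1, 2, -2], [-3, -2, 2]].

2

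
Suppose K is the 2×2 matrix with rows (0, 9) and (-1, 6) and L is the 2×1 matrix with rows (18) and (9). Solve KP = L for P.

P = [[3], [2]]

Since K multiplies P on the left, P = K⁻¹L.
det K = 9, so K⁻¹ = [[2/3, -1], [1/9, 0]].
P = K⁻¹L = [[2/3, -1], [1/9, 0]] · [[18], [9]] = [[3], [2]].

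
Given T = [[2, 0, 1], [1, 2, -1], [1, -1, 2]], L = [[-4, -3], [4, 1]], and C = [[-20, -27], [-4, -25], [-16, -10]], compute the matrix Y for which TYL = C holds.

Y = [[5, 3], [4, 4], [1, 0]]

Left-multiply by T⁻¹ and right-multiply by L⁻¹: Y = T⁻¹CL⁻¹.
det T = 3; the adjugate gives T⁻¹ = [[1, -1/3, -2/3], [-1, 1, 1], [-1, 2/3, 4/3]].
det L = 8; the adjugate gives L⁻¹ = [[1/8, 3/8], [-1/2, -1/2]].
T⁻¹C = [[-8, -12], [0, -8], [-4, -3]].
Y = (T⁻¹C)L⁻¹ = [[5, 3], [4, 4], [1, 0]].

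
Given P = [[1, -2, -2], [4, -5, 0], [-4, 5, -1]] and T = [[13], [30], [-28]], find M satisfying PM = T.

P is on the left of M, so left-multiply by P⁻¹: M = P⁻¹T.
det P = -3, so P⁻¹ = [[-5/3, 4, 10/3], [-4/3, 3, 8/3], [0, -1, -1]].
M = P⁻¹T = [[-5/3, 4, 10/3], [-4/3, 3, 8/3], [0, -1, -1]] · [[13], [30], [-28]] = [[5], [-2], [-2]].

M = [[5], [-2], [-2]]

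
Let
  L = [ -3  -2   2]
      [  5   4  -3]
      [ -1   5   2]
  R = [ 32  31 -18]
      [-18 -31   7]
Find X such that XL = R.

L is on the right of X, so right-multiply by L⁻¹: X = RL⁻¹.
det L = 3, so L⁻¹ = [[23/3, 14/3, -2/3], [-7/3, -4/3, 1/3], [29/3, 17/3, -2/3]].
X = RL⁻¹ = [[32, 31, -18], [-18, -31, 7]] · [[23/3, 14/3, -2/3], [-7/3, -4/3, 1/3], [29/3, 17/3, -2/3]] = [[-1, 6, 1], [2, -3, -3]].

X = [[-1, 6, 1], [2, -3, -3]]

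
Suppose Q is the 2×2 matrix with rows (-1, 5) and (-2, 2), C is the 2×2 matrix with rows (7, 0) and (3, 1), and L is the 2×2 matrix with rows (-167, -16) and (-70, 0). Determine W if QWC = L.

W = [[2, -4], [-3, -4]]

W = Q⁻¹LC⁻¹ (apply Q⁻¹ on the left and C⁻¹ on the right).
det Q = 8; the adjugate gives Q⁻¹ = [[1/4, -5/8], [1/4, -1/8]].
det C = 7; the adjugate gives C⁻¹ = [[1/7, 0], [-3/7, 1]].
Q⁻¹L = [[2, -4], [-33, -4]].
W = (Q⁻¹L)C⁻¹ = [[2, -4], [-3, -4]].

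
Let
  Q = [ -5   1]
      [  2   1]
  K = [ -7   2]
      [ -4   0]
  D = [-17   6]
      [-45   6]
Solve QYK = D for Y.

Left-multiply by Q⁻¹ and right-multiply by K⁻¹: Y = Q⁻¹DK⁻¹.
det Q = -7, so Q⁻¹ = [[-1/7, 1/7], [2/7, 5/7]].
det K = 8, so K⁻¹ = [[0, -1/4], [1/2, -7/8]].
Q⁻¹D = [[-4, 0], [-37, 6]].
Y = (Q⁻¹D)K⁻¹ = [[0, 1], [3, 4]].

Y = [[0, 1], [3, 4]]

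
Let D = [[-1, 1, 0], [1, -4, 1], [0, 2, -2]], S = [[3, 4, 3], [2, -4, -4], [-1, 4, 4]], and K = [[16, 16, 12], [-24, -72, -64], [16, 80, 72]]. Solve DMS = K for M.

M = [[-4, -2, 0], [0, 2, 4], [-4, 0, -4]]

Isolating M: multiply by D⁻¹ from the left and S⁻¹ from the right, so M = D⁻¹KS⁻¹.
det D = -4; the adjugate gives D⁻¹ = [[-3/2, -1/2, -1/4], [-1/2, -1/2, -1/4], [-1/2, -1/2, -3/4]].
det S = -4, so S⁻¹ = [[0, 1, 1], [1, -15/4, -9/2], [-1, 4, 5]].
D⁻¹K = [[-16, -8, -4], [0, 8, 8], [-8, -32, -28]].
M = (D⁻¹K)S⁻¹ = [[-4, -2, 0], [0, 2, 4], [-4, 0, -4]].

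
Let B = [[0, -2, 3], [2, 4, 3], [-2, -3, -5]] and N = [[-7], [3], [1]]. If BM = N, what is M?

B is on the left of M, so left-multiply by B⁻¹: M = B⁻¹N.
det B = -2, so B⁻¹ = [[11/2, 19/2, 9], [-2, -3, -3], [-1, -2, -2]].
M = B⁻¹N = [[11/2, 19/2, 9], [-2, -3, -3], [-1, -2, -2]] · [[-7], [3], [1]] = [[-1], [2], [-1]].

M = [[-1], [2], [-1]]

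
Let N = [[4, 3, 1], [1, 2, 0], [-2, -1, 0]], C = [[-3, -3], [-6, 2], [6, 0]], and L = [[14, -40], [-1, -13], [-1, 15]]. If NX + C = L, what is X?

NX = L − C = [[17, -37], [5, -15], [-7, 15]].
N is on the left of X, so left-multiply by N⁻¹: X = N⁻¹(L − C).
det N = 3, so N⁻¹ = [[0, -1/3, -2/3], [0, 2/3, 1/3], [1, -2/3, 5/3]].
X = N⁻¹(L − C) = [[3, -5], [1, -5], [2, -2]].

X = [[3, -5], [1, -5], [2, -2]]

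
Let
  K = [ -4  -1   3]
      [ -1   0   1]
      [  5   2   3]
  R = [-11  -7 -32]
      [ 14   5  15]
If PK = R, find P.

Right-multiplying both sides by K⁻¹ gives P = RK⁻¹.
K has determinant -6; K⁻¹ = [[1/3, -3/2, 1/6], [-4/3, 9/2, -1/6], [1/3, -1/2, 1/6]].
P = RK⁻¹ = [[-11, -7, -32], [14, 5, 15]] · [[1/3, -3/2, 1/6], [-4/3, 9/2, -1/6], [1/3, -1/2, 1/6]] = [[-5, 1, -6], [3, -6, 4]].

P = [[-5, 1, -6], [3, -6, 4]]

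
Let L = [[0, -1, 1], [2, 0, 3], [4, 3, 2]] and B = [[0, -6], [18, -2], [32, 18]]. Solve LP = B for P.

Since L multiplies P on the left, P = L⁻¹B.
L has determinant -2; L⁻¹ = [[9/2, -5/2, 3/2], [-4, 2, -1], [-3, 2, -1]].
P = L⁻¹B = [[9/2, -5/2, 3/2], [-4, 2, -1], [-3, 2, -1]] · [[0, -6], [18, -2], [32, 18]] = [[3, 5], [4, 2], [4, -4]].

P = [[3, 5], [4, 2], [4, -4]]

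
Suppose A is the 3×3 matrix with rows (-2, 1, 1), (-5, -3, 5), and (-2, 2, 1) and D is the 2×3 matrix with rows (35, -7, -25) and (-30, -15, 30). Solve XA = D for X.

A is on the right of X, so right-multiply by A⁻¹: X = DA⁻¹.
A has determinant 5; A⁻¹ = [[-13/5, 1/5, 8/5], [-1, 0, 1], [-16/5, 2/5, 11/5]].
X = DA⁻¹ = [[35, -7, -25], [-30, -15, 30]] · [[-13/5, 1/5, 8/5], [-1, 0, 1], [-16/5, 2/5, 11/5]] = [[-4, -3, -6], [-3, 6, 3]].

X = [[-4, -3, -6], [-3, 6, 3]]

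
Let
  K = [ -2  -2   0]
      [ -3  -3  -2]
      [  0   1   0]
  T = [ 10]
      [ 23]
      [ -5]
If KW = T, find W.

Since K multiplies W on the left, W = K⁻¹T.
K has determinant -4; K⁻¹ = [[-1/2, 0, -1], [0, 0, 1], [3/4, -1/2, 0]].
W = K⁻¹T = [[-1/2, 0, -1], [0, 0, 1], [3/4, -1/2, 0]] · [[10], [23], [-5]] = [[0], [-5], [-4]].

W = [[0], [-5], [-4]]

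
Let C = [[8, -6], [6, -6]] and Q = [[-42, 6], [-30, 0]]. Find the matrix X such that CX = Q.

C is on the left of X, so left-multiply by C⁻¹: X = C⁻¹Q.
C has determinant -12; C⁻¹ = [[1/2, -1/2], [1/2, -2/3]].
X = C⁻¹Q = [[1/2, -1/2], [1/2, -2/3]] · [[-42, 6], [-30, 0]] = [[-6, 3], [-1, 3]].

X = [[-6, 3], [-1, 3]]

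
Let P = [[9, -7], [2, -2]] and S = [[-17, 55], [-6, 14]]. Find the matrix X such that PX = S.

P is on the left of X, so left-multiply by P⁻¹: X = P⁻¹S.
det P = -4; the adjugate gives P⁻¹ = [[1/2, -7/4], [1/2, -9/4]].
X = P⁻¹S = [[1/2, -7/4], [1/2, -9/4]] · [[-17, 55], [-6, 14]] = [[2, 3], [5, -4]].

X = [[2, 3], [5, -4]]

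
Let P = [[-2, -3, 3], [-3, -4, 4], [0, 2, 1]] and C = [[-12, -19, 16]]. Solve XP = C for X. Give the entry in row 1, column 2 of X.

2

Right-multiplying both sides by P⁻¹ gives X = CP⁻¹.
det P = -3; the adjugate gives P⁻¹ = [[4, -3, 0], [-1, 2/3, 1/3], [2, -4/3, 1/3]].
X = CP⁻¹ = [[-12, -19, 16]] · [[4, -3, 0], [-1, 2/3, 1/3], [2, -4/3, 1/3]] = [[3, 2, -1]].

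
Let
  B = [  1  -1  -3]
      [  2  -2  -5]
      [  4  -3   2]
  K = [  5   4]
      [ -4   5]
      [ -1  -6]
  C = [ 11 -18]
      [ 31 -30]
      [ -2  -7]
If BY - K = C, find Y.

Y = [[4, -4], [3, 1], [-5, 3]]

BY = C + K = [[16, -14], [27, -25], [-3, -13]].
Since B multiplies Y on the left, Y = B⁻¹(C + K).
det B = -1, so B⁻¹ = [[19, -11, 1], [24, -14, 1], [-2, 1, 0]].
Y = B⁻¹(C + K) = [[4, -4], [3, 1], [-5, 3]].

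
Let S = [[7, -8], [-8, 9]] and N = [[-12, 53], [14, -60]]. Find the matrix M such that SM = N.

M = [[-4, 3], [-2, -4]]

Since S multiplies M on the left, M = S⁻¹N.
det S = -1, so S⁻¹ = [[-9, -8], [-8, -7]].
M = S⁻¹N = [[-9, -8], [-8, -7]] · [[-12, 53], [14, -60]] = [[-4, 3], [-2, -4]].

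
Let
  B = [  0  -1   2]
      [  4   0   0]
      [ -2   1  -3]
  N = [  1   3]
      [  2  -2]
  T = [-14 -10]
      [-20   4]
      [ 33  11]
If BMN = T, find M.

Isolating M: multiply by B⁻¹ from the left and N⁻¹ from the right, so M = B⁻¹TN⁻¹.
B has determinant -4; B⁻¹ = [[0, 1/4, 0], [-3, -1, -2], [-1, -1/2, -1]].
det N = -8, so N⁻¹ = [[1/4, 3/8], [1/4, -1/8]].
B⁻¹T = [[-5, 1], [-4, 4], [-9, -3]].
M = (B⁻¹T)N⁻¹ = [[-1, -2], [0, -2], [-3, -3]].

M = [[-1, -2], [0, -2], [-3, -3]]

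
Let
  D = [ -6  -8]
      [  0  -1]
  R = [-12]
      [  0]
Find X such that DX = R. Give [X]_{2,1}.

0

Since D multiplies X on the left, X = D⁻¹R.
D has determinant 6; D⁻¹ = [[-1/6, 4/3], [0, -1]].
X = D⁻¹R = [[-1/6, 4/3], [0, -1]] · [[-12], [0]] = [[2], [0]].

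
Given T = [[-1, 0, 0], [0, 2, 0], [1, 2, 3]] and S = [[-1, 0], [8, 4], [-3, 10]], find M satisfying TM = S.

T is on the left of M, so left-multiply by T⁻¹: M = T⁻¹S.
T has determinant -6; T⁻¹ = [[-1, 0, 0], [0, 1/2, 0], [1/3, -1/3, 1/3]].
M = T⁻¹S = [[-1, 0, 0], [0, 1/2, 0], [1/3, -1/3, 1/3]] · [[-1, 0], [8, 4], [-3, 10]] = [[1, 0], [4, 2], [-4, 2]].

M = [[1, 0], [4, 2], [-4, 2]]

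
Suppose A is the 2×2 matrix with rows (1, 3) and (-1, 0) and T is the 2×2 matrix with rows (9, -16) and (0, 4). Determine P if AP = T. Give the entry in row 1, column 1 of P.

0

Since A multiplies P on the left, P = A⁻¹T.
det A = 3; the adjugate gives A⁻¹ = [[0, -1], [1/3, 1/3]].
P = A⁻¹T = [[0, -1], [1/3, 1/3]] · [[9, -16], [0, 4]] = [[0, -4], [3, -4]].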